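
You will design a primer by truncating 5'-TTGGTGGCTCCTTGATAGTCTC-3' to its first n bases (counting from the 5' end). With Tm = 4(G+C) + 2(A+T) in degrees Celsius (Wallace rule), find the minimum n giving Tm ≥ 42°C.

First 13 bases: TTGGTGGCTCCTT → Tm = 40°C (< 42°C)
First 14 bases: TTGGTGGCTCCTTG → Tm = 44°C (≥ 42°C)
Since every base adds ≥2°C, Tm only increases with n, so the threshold is first crossed at n = 14.

n = 14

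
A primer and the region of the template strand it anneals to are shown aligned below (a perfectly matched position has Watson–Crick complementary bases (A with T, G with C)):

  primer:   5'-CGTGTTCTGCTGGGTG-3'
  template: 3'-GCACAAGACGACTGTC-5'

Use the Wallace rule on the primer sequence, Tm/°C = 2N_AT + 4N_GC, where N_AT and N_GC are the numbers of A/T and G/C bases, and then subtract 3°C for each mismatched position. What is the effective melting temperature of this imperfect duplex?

43°C

Primer base counts: A=0, T=6, G=7, C=3 → A+T=6, G+C=10
Perfect-match Tm = 2(6) + 4(10) = 12 + 40 = 52°C
Mismatches (positions where the bases are not complementary): 3 (at positions 13, 14, 15)
Effective Tm = 52 − 3×3 = 52 − 9 = 43°C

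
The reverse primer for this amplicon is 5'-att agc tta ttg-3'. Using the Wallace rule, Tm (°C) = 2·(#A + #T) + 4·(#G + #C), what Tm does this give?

30°C

Scanning the sequence gives G=2, T=6, A=3, C=1.
A+T = 9, G+C = 3
Tm = 4·3 + 2·9 = 12 + 18 = 30°C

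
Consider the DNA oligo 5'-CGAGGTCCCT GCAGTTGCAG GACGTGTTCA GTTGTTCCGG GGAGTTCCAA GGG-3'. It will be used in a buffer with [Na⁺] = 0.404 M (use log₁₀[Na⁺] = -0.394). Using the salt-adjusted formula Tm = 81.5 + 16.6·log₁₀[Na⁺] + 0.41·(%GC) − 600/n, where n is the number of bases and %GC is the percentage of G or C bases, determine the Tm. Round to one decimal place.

88.4°C

Length n = 53. Base counts: A=8, T=13, G=20, C=12
G+C = 32, so %GC = 32/53 × 100 = 60.377%
Salt term: 16.6 × (-0.394) = -6.54
GC term: 0.41 × 60.377 = 24.755; length term: −600/53 = −11.321
Tm = 81.5 + (-6.54) + 24.755 − 11.321 = 88.394 → 88.4°C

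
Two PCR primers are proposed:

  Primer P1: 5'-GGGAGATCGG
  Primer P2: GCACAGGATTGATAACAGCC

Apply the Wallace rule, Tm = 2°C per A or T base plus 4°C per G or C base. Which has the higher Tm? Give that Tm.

Primer P1: A+T=3, G+C=7 → Tm = 2(3)+4(7) = 34°C
Primer P2: A+T=10, G+C=10 → Tm = 2(10)+4(10) = 60°C
34°C vs 60°C → primer P2 is higher.

Primer P2, 60°C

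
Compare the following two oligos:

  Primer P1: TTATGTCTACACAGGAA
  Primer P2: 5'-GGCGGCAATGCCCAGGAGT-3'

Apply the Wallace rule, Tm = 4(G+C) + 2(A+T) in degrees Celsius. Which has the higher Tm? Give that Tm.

Primer P1: A+T=11, G+C=6 → Tm = 2(11)+4(6) = 46°C
Primer P2: A+T=6, G+C=13 → Tm = 2(6)+4(13) = 64°C
46°C vs 64°C → primer P2 is higher.

Primer P2, 64°C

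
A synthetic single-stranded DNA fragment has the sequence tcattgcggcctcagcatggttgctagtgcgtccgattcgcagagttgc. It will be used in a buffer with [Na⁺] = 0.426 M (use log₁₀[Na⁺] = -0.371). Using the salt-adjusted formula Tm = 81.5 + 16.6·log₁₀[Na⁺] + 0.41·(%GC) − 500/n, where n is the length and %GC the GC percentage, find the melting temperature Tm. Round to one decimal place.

88.6°C

Length n = 49. Scanning the sequence gives C=13, A=7, G=15, T=14.
G+C = 28, so %GC = 28/49 × 100 = 57.143%
Salt term: 16.6 × (-0.371) = -6.159
GC term: 0.41 × 57.143 = 23.429; length term: −500/49 = −10.204
Tm = 81.5 + (-6.159) + 23.429 − 10.204 = 88.566 → 88.6°C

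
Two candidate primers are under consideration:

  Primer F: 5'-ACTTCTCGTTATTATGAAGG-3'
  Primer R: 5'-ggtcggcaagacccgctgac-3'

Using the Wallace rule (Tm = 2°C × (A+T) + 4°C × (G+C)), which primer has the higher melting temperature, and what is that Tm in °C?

Primer R, 68°C

Primer F: A+T=13, G+C=7 → Tm = 2(13)+4(7) = 54°C
Primer R: A+T=6, G+C=14 → Tm = 2(6)+4(14) = 68°C
54°C vs 68°C → primer R is higher.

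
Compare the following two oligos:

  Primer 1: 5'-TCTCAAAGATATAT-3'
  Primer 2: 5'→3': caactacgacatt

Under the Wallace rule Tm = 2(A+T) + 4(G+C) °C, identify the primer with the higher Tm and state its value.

Primer 2, 36°C

Primer 1: A+T=11, G+C=3 → Tm = 2(11)+4(3) = 34°C
Primer 2: A+T=8, G+C=5 → Tm = 2(8)+4(5) = 36°C
34°C vs 36°C → primer 2 is higher.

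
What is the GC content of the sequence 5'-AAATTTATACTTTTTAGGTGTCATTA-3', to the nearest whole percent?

19%

Scanning the sequence gives T=13, C=2, A=8, G=3.
G+C = 3 + 2 = 5 out of 26 bases
%GC = 5/26 × 100 = 19.23% ≈ 19%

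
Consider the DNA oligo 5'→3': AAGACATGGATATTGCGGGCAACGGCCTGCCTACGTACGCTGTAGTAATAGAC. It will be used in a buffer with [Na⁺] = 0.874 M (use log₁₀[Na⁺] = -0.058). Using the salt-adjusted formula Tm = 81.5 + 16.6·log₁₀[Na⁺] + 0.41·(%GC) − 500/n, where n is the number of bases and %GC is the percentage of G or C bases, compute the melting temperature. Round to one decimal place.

Length n = 53. Scanning the sequence gives C=12, A=15, G=15, T=11.
G+C = 27, so %GC = 27/53 × 100 = 50.943%
Salt term: 16.6 × (-0.058) = -0.963
GC term: 0.41 × 50.943 = 20.887; length term: −500/53 = −9.434
Tm = 81.5 + (-0.963) + 20.887 − 9.434 = 91.99 → 92.0°C

92.0°C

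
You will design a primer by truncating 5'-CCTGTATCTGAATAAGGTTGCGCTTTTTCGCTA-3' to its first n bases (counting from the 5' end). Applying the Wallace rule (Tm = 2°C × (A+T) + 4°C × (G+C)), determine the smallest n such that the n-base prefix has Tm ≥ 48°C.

n = 17

First 16 bases: CCTGTATCTGAATAAG → Tm = 44°C (< 48°C)
First 17 bases: CCTGTATCTGAATAAGG → Tm = 48°C (≥ 48°C)
Since every base adds ≥2°C, Tm only increases with n, so the threshold is first crossed at n = 17.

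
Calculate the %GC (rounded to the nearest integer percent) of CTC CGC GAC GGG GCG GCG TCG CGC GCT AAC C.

81%

C=13, A=3, T=3, G=12
G+C = 12 + 13 = 25 out of 31 bases
%GC = 25/31 × 100 = 80.65% ≈ 81%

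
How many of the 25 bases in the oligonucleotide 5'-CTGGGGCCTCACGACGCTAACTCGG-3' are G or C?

Base counts: G=8, T=4, A=4, C=9
G+C = 8 + 9 = 17

17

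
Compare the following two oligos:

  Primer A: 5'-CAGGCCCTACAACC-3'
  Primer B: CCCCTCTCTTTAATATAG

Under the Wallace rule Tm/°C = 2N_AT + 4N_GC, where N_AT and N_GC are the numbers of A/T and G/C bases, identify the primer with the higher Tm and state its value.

Primer A: A+T=5, G+C=9 → Tm = 2(5)+4(9) = 46°C
Primer B: A+T=11, G+C=7 → Tm = 2(11)+4(7) = 50°C
46°C vs 50°C → primer B is higher.

Primer B, 50°C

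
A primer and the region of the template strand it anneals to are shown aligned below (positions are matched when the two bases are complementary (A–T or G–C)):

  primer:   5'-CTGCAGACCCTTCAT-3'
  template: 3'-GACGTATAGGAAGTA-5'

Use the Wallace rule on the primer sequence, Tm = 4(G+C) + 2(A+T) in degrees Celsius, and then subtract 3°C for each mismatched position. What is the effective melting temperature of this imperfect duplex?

Primer base counts: A=3, T=4, G=2, C=6 → A+T=7, G+C=8
Perfect-match Tm = 2(7) + 4(8) = 14 + 32 = 46°C
Mismatches (positions where the bases are not complementary): 2 (at positions 6, 8)
Effective Tm = 46 − 2×3 = 46 − 6 = 40°C

40°C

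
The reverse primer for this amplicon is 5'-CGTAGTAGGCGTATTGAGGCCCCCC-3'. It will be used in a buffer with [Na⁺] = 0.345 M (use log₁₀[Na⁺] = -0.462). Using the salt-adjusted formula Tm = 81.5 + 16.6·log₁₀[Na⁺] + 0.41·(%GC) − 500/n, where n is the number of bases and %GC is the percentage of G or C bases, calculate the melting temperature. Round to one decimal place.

Length n = 25. Scanning the sequence gives C=8, G=8, T=5, A=4.
G+C = 16, so %GC = 16/25 × 100 = 64%
Salt term: 16.6 × (-0.462) = -7.669
GC term: 0.41 × 64 = 26.24; length term: −500/25 = −20
Tm = 81.5 + (-7.669) + 26.24 − 20 = 80.071 → 80.1°C

80.1°C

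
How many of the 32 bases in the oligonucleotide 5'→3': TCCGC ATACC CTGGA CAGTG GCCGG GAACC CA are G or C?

21

Scanning the sequence gives T=4, C=12, G=9, A=7.
Total G or C: 9 + 12 = 21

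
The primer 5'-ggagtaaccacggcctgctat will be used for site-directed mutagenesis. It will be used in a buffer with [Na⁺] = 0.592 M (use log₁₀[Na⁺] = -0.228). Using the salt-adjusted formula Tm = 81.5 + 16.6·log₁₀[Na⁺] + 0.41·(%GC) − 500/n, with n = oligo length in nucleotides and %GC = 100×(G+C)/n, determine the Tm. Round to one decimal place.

Length n = 21. Base counts: C=6, G=6, A=5, T=4
G+C = 12, so %GC = 12/21 × 100 = 57.143%
Salt term: 16.6 × (-0.228) = -3.785
GC term: 0.41 × 57.143 = 23.429; length term: −500/21 = −23.81
Tm = 81.5 + (-3.785) + 23.429 − 23.81 = 77.334 → 77.3°C

77.3°C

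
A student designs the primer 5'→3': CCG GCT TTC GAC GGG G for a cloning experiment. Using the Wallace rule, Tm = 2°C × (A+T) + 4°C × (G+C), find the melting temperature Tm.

Scanning the sequence gives T=3, C=5, G=7, A=1.
AT pairs contribute 4, GC pairs contribute 12.
Tm = 4·12 + 2·4 = 48 + 8 = 56°C

56°C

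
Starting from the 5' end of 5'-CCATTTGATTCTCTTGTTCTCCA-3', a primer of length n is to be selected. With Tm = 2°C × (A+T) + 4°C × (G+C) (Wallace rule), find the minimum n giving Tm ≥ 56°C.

n = 21

First 20 bases: CCATTTGATTCTCTTGTTCT → Tm = 54°C (< 56°C)
First 21 bases: CCATTTGATTCTCTTGTTCTC → Tm = 58°C (≥ 56°C)
Each additional base adds 2°C (A/T) or 4°C (G/C), so Tm is non-decreasing in n; n = 21 is the first length to reach 56°C.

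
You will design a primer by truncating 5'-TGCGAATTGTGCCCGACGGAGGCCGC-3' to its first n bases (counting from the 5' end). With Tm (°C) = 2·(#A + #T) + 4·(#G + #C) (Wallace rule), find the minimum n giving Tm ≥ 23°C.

First 8 bases: TGCGAATT → Tm = 22°C (< 23°C)
First 9 bases: TGCGAATTG → Tm = 26°C (≥ 23°C)
Each additional base adds 2°C (A/T) or 4°C (G/C), so Tm is non-decreasing in n; n = 9 is the first length to reach 23°C.

n = 9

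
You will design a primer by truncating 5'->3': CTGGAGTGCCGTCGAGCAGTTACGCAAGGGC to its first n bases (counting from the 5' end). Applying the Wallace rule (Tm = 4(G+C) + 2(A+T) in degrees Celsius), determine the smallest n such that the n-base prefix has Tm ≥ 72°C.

First 22 bases: CTGGAGTGCCGTCGAGCAGTTA → Tm = 70°C (< 72°C)
First 23 bases: CTGGAGTGCCGTCGAGCAGTTAC → Tm = 74°C (≥ 72°C)
Each additional base adds 2°C (A/T) or 4°C (G/C), so Tm is non-decreasing in n; n = 23 is the first length to reach 72°C.

n = 23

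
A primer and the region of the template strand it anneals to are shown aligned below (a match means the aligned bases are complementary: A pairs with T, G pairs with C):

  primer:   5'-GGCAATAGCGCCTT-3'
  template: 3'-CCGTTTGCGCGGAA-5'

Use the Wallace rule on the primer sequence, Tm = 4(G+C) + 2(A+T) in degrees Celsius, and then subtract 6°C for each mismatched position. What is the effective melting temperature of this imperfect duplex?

Primer base counts: A=3, T=3, G=4, C=4 → A+T=6, G+C=8
Perfect-match Tm = 2(6) + 4(8) = 12 + 32 = 44°C
Mismatches (positions where the bases are not complementary): 2 (at positions 6, 7)
Effective Tm = 44 − 2×6 = 44 − 12 = 32°C

32°C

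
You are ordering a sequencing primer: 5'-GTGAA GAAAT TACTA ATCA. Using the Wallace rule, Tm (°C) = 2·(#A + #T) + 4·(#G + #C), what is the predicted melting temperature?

48°C

Scanning the sequence gives A=9, T=5, C=2, G=3.
A+T = 14, G+C = 5
Tm = 4·5 + 2·14 = 20 + 28 = 48°C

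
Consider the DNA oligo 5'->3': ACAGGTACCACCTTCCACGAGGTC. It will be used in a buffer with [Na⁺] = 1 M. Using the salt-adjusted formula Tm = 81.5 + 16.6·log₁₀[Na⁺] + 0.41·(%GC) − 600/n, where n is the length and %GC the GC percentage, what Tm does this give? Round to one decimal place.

Length n = 24. A=6, C=9, G=5, T=4
G+C = 14, so %GC = 14/24 × 100 = 58.333%
Salt term: 16.6 × (0) = 0
GC term: 0.41 × 58.333 = 23.917; length term: −600/24 = −25
Tm = 81.5 + (0) + 23.917 − 25 = 80.417 → 80.4°C

80.4°C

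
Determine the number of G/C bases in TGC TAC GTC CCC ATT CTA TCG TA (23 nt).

11

Scanning the sequence gives G=3, T=8, C=8, A=4.
G+C = 3 + 8 = 11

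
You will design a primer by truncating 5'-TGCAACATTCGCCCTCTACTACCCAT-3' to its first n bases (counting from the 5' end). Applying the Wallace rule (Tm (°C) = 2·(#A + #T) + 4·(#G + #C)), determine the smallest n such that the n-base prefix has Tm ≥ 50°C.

n = 16

First 15 bases: TGCAACATTCGCCCT → Tm = 46°C (< 50°C)
First 16 bases: TGCAACATTCGCCCTC → Tm = 50°C (≥ 50°C)
Each additional base adds 2°C (A/T) or 4°C (G/C), so Tm is non-decreasing in n; n = 16 is the first length to reach 50°C.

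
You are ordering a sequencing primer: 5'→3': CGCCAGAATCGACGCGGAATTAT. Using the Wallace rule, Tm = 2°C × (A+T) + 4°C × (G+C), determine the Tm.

Base counts: C=6, T=4, A=7, G=6
So N_AT = 11 and N_GC = 12.
Tm = 2×11 + 4×12 = 70°C

70°C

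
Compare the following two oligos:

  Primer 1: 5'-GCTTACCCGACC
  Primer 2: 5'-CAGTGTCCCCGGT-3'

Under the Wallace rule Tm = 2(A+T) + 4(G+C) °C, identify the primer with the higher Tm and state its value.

Primer 1: A+T=4, G+C=8 → Tm = 2(4)+4(8) = 40°C
Primer 2: A+T=4, G+C=9 → Tm = 2(4)+4(9) = 44°C
40°C vs 44°C → primer 2 is higher.

Primer 2, 44°C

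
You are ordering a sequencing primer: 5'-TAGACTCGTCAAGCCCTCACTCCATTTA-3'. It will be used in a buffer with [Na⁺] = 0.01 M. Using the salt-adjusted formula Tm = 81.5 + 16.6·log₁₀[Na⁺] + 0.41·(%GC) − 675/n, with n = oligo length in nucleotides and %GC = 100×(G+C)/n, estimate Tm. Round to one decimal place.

Length n = 28. Counting bases: A=7, C=10, T=8, G=3
G+C = 13, so %GC = 13/28 × 100 = 46.429%
Salt term: 16.6 × (-2) = -33.2
GC term: 0.41 × 46.429 = 19.036; length term: −675/28 = −24.107
Tm = 81.5 + (-33.2) + 19.036 − 24.107 = 43.229 → 43.2°C

43.2°C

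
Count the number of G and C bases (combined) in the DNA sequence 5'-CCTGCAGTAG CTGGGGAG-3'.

Base counts: T=3, G=8, A=3, C=4
G+C = 8 + 4 = 12

12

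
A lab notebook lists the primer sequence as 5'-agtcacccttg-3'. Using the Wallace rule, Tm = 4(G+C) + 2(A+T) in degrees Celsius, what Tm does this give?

Counting bases: C=4, T=3, A=2, G=2
A+T = 5, G+C = 6
Tm = 2×5 + 4×6 = 34°C

34°C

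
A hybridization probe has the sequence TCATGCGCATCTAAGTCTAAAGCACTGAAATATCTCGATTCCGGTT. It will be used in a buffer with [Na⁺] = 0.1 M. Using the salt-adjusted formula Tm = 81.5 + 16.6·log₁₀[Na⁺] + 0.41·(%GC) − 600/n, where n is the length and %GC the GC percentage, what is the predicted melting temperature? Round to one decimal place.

68.8°C

Length n = 46. Scanning the sequence gives A=13, C=11, G=8, T=14.
G+C = 19, so %GC = 19/46 × 100 = 41.304%
Salt term: 16.6 × (-1) = -16.6
GC term: 0.41 × 41.304 = 16.935; length term: −600/46 = −13.043
Tm = 81.5 + (-16.6) + 16.935 − 13.043 = 68.792 → 68.8°C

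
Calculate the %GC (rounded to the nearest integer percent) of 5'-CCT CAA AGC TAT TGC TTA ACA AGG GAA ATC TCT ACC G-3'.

Base counts: A=12, T=9, C=10, G=6
G+C = 6 + 10 = 16 out of 37 bases
%GC = 16/37 × 100 = 43.24% ≈ 43%

43%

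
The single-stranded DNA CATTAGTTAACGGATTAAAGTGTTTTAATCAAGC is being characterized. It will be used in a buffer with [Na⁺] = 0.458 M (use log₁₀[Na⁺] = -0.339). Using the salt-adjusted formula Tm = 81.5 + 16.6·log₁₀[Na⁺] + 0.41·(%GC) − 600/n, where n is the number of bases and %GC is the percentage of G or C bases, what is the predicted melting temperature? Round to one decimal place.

70.3°C

Length n = 34. Counting bases: C=4, A=12, T=12, G=6
G+C = 10, so %GC = 10/34 × 100 = 29.412%
Salt term: 16.6 × (-0.339) = -5.627
GC term: 0.41 × 29.412 = 12.059; length term: −600/34 = −17.647
Tm = 81.5 + (-5.627) + 12.059 − 17.647 = 70.285 → 70.3°C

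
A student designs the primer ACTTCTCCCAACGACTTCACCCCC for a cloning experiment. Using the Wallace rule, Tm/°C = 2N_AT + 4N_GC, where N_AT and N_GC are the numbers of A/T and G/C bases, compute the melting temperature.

76°C

Scanning the sequence gives G=1, T=5, C=13, A=5.
AT pairs contribute 10, GC pairs contribute 14.
Tm = 4·14 + 2·10 = 56 + 20 = 76°C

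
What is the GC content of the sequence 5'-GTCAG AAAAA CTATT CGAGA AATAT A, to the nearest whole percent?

Base counts: C=3, A=13, G=4, T=6
G+C = 4 + 3 = 7 out of 26 bases
%GC = 7/26 × 100 = 26.92% ≈ 27%

27%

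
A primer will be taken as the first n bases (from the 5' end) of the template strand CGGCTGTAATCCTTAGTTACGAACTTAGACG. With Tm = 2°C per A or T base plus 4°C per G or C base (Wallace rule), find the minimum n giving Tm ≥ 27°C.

First 8 bases: CGGCTGTA → Tm = 26°C (< 27°C)
First 9 bases: CGGCTGTAA → Tm = 28°C (≥ 27°C)
Since every base adds ≥2°C, Tm only increases with n, so the threshold is first crossed at n = 9.

n = 9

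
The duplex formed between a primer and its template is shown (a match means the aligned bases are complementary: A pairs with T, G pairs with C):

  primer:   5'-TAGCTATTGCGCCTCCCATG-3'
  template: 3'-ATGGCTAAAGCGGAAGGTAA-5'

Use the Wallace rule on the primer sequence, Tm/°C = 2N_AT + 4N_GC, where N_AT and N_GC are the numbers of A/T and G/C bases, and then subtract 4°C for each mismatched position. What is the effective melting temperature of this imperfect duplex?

42°C

Primer base counts: A=3, T=6, G=4, C=7 → A+T=9, G+C=11
Perfect-match Tm = 2(9) + 4(11) = 18 + 44 = 62°C
Mismatches (positions where the bases are not complementary): 5 (at positions 3, 5, 9, 15, 20)
Effective Tm = 62 − 5×4 = 62 − 20 = 42°C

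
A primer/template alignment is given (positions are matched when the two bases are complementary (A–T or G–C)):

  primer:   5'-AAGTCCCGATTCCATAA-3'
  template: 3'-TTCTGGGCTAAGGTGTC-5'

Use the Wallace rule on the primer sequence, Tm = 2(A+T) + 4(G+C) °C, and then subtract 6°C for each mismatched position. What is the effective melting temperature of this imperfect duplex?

Primer base counts: A=6, T=4, G=2, C=5 → A+T=10, G+C=7
Perfect-match Tm = 2(10) + 4(7) = 20 + 28 = 48°C
Mismatches (positions where the bases are not complementary): 3 (at positions 4, 15, 17)
Effective Tm = 48 − 3×6 = 48 − 18 = 30°C

30°C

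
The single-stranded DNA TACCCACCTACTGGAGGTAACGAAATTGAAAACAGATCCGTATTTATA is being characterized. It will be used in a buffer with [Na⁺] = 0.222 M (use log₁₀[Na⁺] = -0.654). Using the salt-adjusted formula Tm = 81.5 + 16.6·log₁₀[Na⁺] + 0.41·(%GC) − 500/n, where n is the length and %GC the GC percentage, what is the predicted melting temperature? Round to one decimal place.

75.6°C

Length n = 48. Scanning the sequence gives G=8, A=18, C=10, T=12.
G+C = 18, so %GC = 18/48 × 100 = 37.5%
Salt term: 16.6 × (-0.654) = -10.856
GC term: 0.41 × 37.5 = 15.375; length term: −500/48 = −10.417
Tm = 81.5 + (-10.856) + 15.375 − 10.417 = 75.602 → 75.6°C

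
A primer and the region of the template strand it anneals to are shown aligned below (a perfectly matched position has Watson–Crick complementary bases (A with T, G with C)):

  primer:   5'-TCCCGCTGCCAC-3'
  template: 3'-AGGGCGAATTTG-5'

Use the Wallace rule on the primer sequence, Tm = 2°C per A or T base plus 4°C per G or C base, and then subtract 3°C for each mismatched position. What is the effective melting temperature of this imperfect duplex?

33°C

Primer base counts: A=1, T=2, G=2, C=7 → A+T=3, G+C=9
Perfect-match Tm = 2(3) + 4(9) = 6 + 36 = 42°C
Mismatches (positions where the bases are not complementary): 3 (at positions 8, 9, 10)
Effective Tm = 42 − 3×3 = 42 − 9 = 33°C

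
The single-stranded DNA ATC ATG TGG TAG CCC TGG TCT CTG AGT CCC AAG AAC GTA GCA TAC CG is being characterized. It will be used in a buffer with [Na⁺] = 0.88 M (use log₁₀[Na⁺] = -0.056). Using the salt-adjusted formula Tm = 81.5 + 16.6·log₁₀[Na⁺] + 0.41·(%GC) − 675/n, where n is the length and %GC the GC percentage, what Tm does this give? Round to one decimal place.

Length n = 47. Scanning the sequence gives A=11, T=11, C=13, G=12.
G+C = 25, so %GC = 25/47 × 100 = 53.191%
Salt term: 16.6 × (-0.056) = -0.93
GC term: 0.41 × 53.191 = 21.808; length term: −675/47 = −14.362
Tm = 81.5 + (-0.93) + 21.808 − 14.362 = 88.016 → 88.0°C

88.0°C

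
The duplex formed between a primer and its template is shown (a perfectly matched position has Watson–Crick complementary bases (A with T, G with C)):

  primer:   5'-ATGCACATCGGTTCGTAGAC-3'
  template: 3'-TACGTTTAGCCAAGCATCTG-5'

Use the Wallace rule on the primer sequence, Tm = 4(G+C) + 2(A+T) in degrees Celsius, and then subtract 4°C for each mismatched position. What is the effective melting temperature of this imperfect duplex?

56°C

Primer base counts: A=5, T=5, G=5, C=5 → A+T=10, G+C=10
Perfect-match Tm = 2(10) + 4(10) = 20 + 40 = 60°C
Mismatches (positions where the bases are not complementary): 1 (at position 6)
Effective Tm = 60 − 1×4 = 60 − 4 = 56°C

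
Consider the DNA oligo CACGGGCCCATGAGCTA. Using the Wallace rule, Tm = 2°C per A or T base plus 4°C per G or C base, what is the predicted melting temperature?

56°C

Scanning the sequence gives T=2, C=6, A=4, G=5.
So N_AT = 6 and N_GC = 11.
Tm = 2×6 + 4×11 = 56°C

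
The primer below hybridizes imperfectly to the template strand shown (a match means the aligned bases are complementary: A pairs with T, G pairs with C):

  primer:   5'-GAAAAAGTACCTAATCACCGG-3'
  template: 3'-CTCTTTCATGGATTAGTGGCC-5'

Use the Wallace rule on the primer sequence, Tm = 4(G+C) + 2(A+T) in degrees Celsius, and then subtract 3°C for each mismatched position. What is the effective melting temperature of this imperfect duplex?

57°C

Primer base counts: A=9, T=3, G=4, C=5 → A+T=12, G+C=9
Perfect-match Tm = 2(12) + 4(9) = 24 + 36 = 60°C
Mismatches (positions where the bases are not complementary): 1 (at position 3)
Effective Tm = 60 − 1×3 = 60 − 3 = 57°C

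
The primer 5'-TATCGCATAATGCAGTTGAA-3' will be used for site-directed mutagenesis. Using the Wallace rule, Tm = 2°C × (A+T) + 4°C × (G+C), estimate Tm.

54°C

Counting bases: C=3, T=6, G=4, A=7
A+T = 13, G+C = 7
Tm = 2(13) + 4(7) = 26 + 28 = 54°C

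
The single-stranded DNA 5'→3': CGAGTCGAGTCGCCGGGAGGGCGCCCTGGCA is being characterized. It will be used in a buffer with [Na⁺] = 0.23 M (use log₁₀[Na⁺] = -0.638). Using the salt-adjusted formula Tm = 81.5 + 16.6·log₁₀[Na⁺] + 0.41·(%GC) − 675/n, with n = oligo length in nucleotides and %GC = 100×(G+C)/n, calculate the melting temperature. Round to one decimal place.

80.9°C

Length n = 31. A=4, T=3, G=14, C=10
G+C = 24, so %GC = 24/31 × 100 = 77.419%
Salt term: 16.6 × (-0.638) = -10.591
GC term: 0.41 × 77.419 = 31.742; length term: −675/31 = −21.774
Tm = 81.5 + (-10.591) + 31.742 − 21.774 = 80.877 → 80.9°C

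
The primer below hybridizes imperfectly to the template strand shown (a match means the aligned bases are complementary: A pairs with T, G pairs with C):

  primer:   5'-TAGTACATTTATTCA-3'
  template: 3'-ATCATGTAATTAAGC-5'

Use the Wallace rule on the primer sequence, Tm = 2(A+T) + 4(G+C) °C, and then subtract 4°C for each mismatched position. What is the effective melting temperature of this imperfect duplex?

Primer base counts: A=5, T=7, G=1, C=2 → A+T=12, G+C=3
Perfect-match Tm = 2(12) + 4(3) = 24 + 12 = 36°C
Mismatches (positions where the bases are not complementary): 2 (at positions 10, 15)
Effective Tm = 36 − 2×4 = 36 − 8 = 28°C

28°C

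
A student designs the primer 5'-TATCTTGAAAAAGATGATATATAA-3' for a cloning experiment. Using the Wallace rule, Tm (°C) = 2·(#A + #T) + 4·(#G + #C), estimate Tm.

56°C

G=3, T=8, C=1, A=12
So N_AT = 20 and N_GC = 4.
Tm = 2×20 + 4×4 = 56°C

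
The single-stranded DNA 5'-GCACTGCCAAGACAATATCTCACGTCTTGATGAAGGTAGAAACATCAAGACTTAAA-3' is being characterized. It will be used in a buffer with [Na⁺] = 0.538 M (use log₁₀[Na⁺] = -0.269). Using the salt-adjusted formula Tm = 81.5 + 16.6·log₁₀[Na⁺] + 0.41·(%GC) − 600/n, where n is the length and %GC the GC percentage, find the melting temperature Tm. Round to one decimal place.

Length n = 56. Scanning the sequence gives T=12, A=22, G=10, C=12.
G+C = 22, so %GC = 22/56 × 100 = 39.286%
Salt term: 16.6 × (-0.269) = -4.465
GC term: 0.41 × 39.286 = 16.107; length term: −600/56 = −10.714
Tm = 81.5 + (-4.465) + 16.107 − 10.714 = 82.428 → 82.4°C

82.4°C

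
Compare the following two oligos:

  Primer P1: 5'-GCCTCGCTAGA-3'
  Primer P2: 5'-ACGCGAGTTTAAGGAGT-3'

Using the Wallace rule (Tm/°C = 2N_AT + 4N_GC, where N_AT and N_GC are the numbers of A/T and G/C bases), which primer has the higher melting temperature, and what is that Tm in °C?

Primer P2, 50°C

Primer P1: A+T=4, G+C=7 → Tm = 2(4)+4(7) = 36°C
Primer P2: A+T=9, G+C=8 → Tm = 2(9)+4(8) = 50°C
36°C vs 50°C → primer P2 is higher.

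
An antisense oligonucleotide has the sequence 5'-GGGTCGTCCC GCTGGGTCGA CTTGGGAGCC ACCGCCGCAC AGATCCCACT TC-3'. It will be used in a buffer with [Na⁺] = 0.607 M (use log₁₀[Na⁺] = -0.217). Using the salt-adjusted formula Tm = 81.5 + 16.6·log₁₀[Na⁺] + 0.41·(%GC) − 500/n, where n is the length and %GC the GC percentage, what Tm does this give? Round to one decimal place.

Length n = 52. Scanning the sequence gives G=16, A=7, C=20, T=9.
G+C = 36, so %GC = 36/52 × 100 = 69.231%
Salt term: 16.6 × (-0.217) = -3.602
GC term: 0.41 × 69.231 = 28.385; length term: −500/52 = −9.615
Tm = 81.5 + (-3.602) + 28.385 − 9.615 = 96.668 → 96.7°C

96.7°C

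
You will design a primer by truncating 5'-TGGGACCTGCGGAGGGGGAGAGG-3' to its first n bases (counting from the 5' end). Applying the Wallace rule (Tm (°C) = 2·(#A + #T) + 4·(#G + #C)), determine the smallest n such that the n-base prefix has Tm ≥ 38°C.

n = 11

First 10 bases: TGGGACCTGC → Tm = 34°C (< 38°C)
First 11 bases: TGGGACCTGCG → Tm = 38°C (≥ 38°C)
Each additional base adds 2°C (A/T) or 4°C (G/C), so Tm is non-decreasing in n; n = 11 is the first length to reach 38°C.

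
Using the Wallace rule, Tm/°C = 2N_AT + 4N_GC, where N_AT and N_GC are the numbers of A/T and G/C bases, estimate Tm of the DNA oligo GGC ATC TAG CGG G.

44°C

Counting bases: G=6, C=3, A=2, T=2
A+T = 4, G+C = 9
Tm = 2(4) + 4(9) = 8 + 36 = 44°C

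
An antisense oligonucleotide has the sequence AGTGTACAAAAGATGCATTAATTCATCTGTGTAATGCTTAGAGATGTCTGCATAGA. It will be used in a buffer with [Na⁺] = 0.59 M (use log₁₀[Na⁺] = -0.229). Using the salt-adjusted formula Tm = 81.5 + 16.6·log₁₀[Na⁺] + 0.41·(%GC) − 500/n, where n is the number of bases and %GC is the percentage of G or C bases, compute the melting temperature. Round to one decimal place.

82.7°C

Length n = 56. G=12, T=18, A=19, C=7
G+C = 19, so %GC = 19/56 × 100 = 33.929%
Salt term: 16.6 × (-0.229) = -3.801
GC term: 0.41 × 33.929 = 13.911; length term: −500/56 = −8.929
Tm = 81.5 + (-3.801) + 13.911 − 8.929 = 82.681 → 82.7°C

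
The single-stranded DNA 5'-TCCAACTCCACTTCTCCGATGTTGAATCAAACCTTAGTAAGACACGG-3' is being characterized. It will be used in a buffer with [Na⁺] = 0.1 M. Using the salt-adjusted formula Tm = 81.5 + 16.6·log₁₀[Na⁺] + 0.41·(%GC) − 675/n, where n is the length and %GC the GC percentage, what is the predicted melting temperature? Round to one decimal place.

68.9°C

Length n = 47. Scanning the sequence gives G=7, A=14, T=12, C=14.
G+C = 21, so %GC = 21/47 × 100 = 44.681%
Salt term: 16.6 × (-1) = -16.6
GC term: 0.41 × 44.681 = 18.319; length term: −675/47 = −14.362
Tm = 81.5 + (-16.6) + 18.319 − 14.362 = 68.857 → 68.9°C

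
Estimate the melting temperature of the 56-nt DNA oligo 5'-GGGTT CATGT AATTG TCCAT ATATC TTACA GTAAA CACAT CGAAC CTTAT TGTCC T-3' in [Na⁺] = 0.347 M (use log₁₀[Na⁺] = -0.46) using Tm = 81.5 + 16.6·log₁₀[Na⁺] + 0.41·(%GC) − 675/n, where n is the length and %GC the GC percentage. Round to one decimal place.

Length n = 56. T=20, A=16, C=12, G=8
G+C = 20, so %GC = 20/56 × 100 = 35.714%
Salt term: 16.6 × (-0.46) = -7.636
GC term: 0.41 × 35.714 = 14.643; length term: −675/56 = −12.054
Tm = 81.5 + (-7.636) + 14.643 − 12.054 = 76.453 → 76.5°C

76.5°C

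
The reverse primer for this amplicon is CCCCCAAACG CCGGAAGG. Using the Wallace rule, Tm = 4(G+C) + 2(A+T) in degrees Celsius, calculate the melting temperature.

62°C

Scanning the sequence gives C=8, A=5, G=5, T=0.
So N_AT = 5 and N_GC = 13.
Tm = 2(5) + 4(13) = 10 + 52 = 62°C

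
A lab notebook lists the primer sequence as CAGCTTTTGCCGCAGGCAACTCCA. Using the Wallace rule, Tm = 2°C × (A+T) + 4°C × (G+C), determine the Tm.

Scanning the sequence gives T=5, C=9, G=5, A=5.
AT pairs contribute 10, GC pairs contribute 14.
Tm = 2×10 + 4×14 = 76°C

76°C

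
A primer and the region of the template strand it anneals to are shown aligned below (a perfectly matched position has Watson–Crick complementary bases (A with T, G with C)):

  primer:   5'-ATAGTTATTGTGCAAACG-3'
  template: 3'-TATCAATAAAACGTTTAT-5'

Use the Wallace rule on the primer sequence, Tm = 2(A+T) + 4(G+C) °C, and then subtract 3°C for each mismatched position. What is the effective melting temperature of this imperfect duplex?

Primer base counts: A=6, T=6, G=4, C=2 → A+T=12, G+C=6
Perfect-match Tm = 2(12) + 4(6) = 24 + 24 = 48°C
Mismatches (positions where the bases are not complementary): 3 (at positions 10, 17, 18)
Effective Tm = 48 − 3×3 = 48 − 9 = 39°C

39°C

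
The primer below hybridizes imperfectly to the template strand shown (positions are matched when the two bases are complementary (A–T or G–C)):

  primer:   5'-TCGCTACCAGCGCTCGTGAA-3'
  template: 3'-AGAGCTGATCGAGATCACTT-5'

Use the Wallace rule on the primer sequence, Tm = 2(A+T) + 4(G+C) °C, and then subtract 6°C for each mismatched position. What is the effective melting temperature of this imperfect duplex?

34°C

Primer base counts: A=4, T=4, G=5, C=7 → A+T=8, G+C=12
Perfect-match Tm = 2(8) + 4(12) = 16 + 48 = 64°C
Mismatches (positions where the bases are not complementary): 5 (at positions 3, 5, 8, 12, 15)
Effective Tm = 64 − 5×6 = 64 − 30 = 34°C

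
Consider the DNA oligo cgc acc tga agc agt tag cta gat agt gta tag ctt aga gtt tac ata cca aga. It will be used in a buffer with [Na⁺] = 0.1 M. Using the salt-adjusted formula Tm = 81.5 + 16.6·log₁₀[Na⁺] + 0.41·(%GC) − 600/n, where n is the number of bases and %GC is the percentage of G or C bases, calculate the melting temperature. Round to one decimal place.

Length n = 54. Counting bases: G=12, A=18, C=10, T=14
G+C = 22, so %GC = 22/54 × 100 = 40.741%
Salt term: 16.6 × (-1) = -16.6
GC term: 0.41 × 40.741 = 16.704; length term: −600/54 = −11.111
Tm = 81.5 + (-16.6) + 16.704 − 11.111 = 70.493 → 70.5°C

70.5°C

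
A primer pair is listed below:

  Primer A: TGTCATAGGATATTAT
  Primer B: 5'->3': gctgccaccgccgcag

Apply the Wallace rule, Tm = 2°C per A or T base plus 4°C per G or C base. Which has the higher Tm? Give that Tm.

Primer A: A+T=12, G+C=4 → Tm = 2(12)+4(4) = 40°C
Primer B: A+T=3, G+C=13 → Tm = 2(3)+4(13) = 58°C
40°C vs 58°C → primer B is higher.

Primer B, 58°C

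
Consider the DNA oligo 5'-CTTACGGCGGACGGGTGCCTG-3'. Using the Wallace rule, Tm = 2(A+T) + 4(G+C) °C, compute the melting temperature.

Counting bases: C=6, T=4, G=9, A=2
A+T = 6, G+C = 15
Tm = 4·15 + 2·6 = 60 + 12 = 72°C

72°C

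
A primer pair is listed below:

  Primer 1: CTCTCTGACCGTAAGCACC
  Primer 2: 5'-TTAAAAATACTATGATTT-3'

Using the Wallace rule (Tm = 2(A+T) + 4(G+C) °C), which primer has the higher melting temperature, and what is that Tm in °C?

Primer 1, 60°C

Primer 1: A+T=8, G+C=11 → Tm = 2(8)+4(11) = 60°C
Primer 2: A+T=16, G+C=2 → Tm = 2(16)+4(2) = 40°C
60°C vs 40°C → primer 1 is higher.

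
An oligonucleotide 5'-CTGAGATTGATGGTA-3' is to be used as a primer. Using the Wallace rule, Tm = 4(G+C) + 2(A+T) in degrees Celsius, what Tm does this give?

Counting bases: C=1, A=4, T=5, G=5
AT pairs contribute 9, GC pairs contribute 6.
Tm = 2(9) + 4(6) = 18 + 24 = 42°C

42°C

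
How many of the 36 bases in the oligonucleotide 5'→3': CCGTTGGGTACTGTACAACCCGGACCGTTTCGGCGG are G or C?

23

A=5, G=12, C=11, T=8
G+C = 12 + 11 = 23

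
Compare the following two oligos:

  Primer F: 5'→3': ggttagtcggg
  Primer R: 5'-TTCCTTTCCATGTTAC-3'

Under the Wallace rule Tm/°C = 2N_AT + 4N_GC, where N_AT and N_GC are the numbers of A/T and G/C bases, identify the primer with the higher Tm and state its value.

Primer F: A+T=4, G+C=7 → Tm = 2(4)+4(7) = 36°C
Primer R: A+T=10, G+C=6 → Tm = 2(10)+4(6) = 44°C
36°C vs 44°C → primer R is higher.

Primer R, 44°C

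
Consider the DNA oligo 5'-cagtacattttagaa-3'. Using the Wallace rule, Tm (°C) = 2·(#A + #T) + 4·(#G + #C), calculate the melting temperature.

38°C

T=5, C=2, A=6, G=2
AT pairs contribute 11, GC pairs contribute 4.
Tm = 2(11) + 4(4) = 22 + 16 = 38°C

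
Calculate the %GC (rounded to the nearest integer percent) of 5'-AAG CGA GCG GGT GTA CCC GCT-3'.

67%

Scanning the sequence gives G=8, A=4, C=6, T=3.
G+C = 8 + 6 = 14 out of 21 bases
%GC = 14/21 × 100 = 66.67% ≈ 67%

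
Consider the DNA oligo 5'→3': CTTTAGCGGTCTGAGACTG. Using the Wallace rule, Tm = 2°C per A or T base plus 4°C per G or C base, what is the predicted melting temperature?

58°C

Scanning the sequence gives T=6, G=6, A=3, C=4.
AT pairs contribute 9, GC pairs contribute 10.
Tm = 2×9 + 4×10 = 58°C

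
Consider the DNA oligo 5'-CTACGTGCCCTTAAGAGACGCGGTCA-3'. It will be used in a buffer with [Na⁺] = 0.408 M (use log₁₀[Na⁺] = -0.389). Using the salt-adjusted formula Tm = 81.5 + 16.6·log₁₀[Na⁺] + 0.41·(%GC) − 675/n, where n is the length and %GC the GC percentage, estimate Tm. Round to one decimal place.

Length n = 26. Counting bases: C=8, A=6, T=5, G=7
G+C = 15, so %GC = 15/26 × 100 = 57.692%
Salt term: 16.6 × (-0.389) = -6.457
GC term: 0.41 × 57.692 = 23.654; length term: −675/26 = −25.962
Tm = 81.5 + (-6.457) + 23.654 − 25.962 = 72.735 → 72.7°C

72.7°C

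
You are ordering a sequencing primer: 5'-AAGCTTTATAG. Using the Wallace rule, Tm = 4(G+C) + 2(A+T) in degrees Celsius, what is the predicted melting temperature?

28°C

Scanning the sequence gives T=4, A=4, G=2, C=1.
AT pairs contribute 8, GC pairs contribute 3.
Tm = 2×8 + 4×3 = 28°C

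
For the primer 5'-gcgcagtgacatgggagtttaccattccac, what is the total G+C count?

16

Counting bases: A=7, C=8, G=8, T=7
Total G or C: 8 + 8 = 16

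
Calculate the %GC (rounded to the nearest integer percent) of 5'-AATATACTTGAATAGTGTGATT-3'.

T=9, C=1, G=4, A=8
G+C = 4 + 1 = 5 out of 22 bases
%GC = 5/22 × 100 = 22.73% ≈ 23%

23%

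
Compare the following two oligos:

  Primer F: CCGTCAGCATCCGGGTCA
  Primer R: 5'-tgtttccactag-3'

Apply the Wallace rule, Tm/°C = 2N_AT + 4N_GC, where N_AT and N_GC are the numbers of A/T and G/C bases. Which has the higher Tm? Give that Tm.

Primer F: A+T=6, G+C=12 → Tm = 2(6)+4(12) = 60°C
Primer R: A+T=7, G+C=5 → Tm = 2(7)+4(5) = 34°C
60°C vs 34°C → primer F is higher.

Primer F, 60°C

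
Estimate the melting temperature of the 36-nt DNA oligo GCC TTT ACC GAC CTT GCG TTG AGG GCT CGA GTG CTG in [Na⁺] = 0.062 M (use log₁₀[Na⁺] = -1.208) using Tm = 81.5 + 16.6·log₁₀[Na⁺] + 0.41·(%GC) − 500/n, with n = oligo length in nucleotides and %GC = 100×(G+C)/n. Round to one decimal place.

72.6°C

Length n = 36. T=10, C=10, G=12, A=4
G+C = 22, so %GC = 22/36 × 100 = 61.111%
Salt term: 16.6 × (-1.208) = -20.053
GC term: 0.41 × 61.111 = 25.056; length term: −500/36 = −13.889
Tm = 81.5 + (-20.053) + 25.056 − 13.889 = 72.614 → 72.6°C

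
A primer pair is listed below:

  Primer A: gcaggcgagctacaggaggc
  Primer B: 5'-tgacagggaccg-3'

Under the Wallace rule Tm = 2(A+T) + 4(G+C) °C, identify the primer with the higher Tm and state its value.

Primer A, 68°C

Primer A: A+T=6, G+C=14 → Tm = 2(6)+4(14) = 68°C
Primer B: A+T=4, G+C=8 → Tm = 2(4)+4(8) = 40°C
68°C vs 40°C → primer A is higher.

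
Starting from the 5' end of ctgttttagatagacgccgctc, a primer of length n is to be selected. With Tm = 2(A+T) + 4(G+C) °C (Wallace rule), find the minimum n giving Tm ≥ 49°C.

n = 18

First 17 bases: CTGTTTTAGATAGACGC → Tm = 48°C (< 49°C)
First 18 bases: CTGTTTTAGATAGACGCC → Tm = 52°C (≥ 49°C)
Since every base adds ≥2°C, Tm only increases with n, so the threshold is first crossed at n = 18.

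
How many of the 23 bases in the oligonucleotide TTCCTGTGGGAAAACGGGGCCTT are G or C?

13

A=4, T=6, C=5, G=8
Total G or C: 8 + 5 = 13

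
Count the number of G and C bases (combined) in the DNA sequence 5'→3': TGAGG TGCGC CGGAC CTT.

12

A=2, T=4, G=7, C=5
G+C = 7 + 5 = 12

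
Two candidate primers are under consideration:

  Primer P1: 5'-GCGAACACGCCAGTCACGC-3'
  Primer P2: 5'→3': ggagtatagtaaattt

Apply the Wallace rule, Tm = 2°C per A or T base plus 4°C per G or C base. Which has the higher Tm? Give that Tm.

Primer P1, 64°C

Primer P1: A+T=6, G+C=13 → Tm = 2(6)+4(13) = 64°C
Primer P2: A+T=12, G+C=4 → Tm = 2(12)+4(4) = 40°C
64°C vs 40°C → primer P1 is higher.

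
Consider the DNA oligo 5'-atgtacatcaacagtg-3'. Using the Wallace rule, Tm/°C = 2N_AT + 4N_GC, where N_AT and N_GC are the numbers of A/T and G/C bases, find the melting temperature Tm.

44°C

A=6, T=4, C=3, G=3
AT pairs contribute 10, GC pairs contribute 6.
Tm = 4·6 + 2·10 = 24 + 20 = 44°C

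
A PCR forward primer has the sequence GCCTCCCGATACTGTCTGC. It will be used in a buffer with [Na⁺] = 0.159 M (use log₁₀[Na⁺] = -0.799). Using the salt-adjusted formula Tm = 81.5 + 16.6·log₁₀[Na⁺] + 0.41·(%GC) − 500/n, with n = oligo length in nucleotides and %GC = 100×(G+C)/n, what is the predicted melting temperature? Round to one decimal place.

67.8°C

Length n = 19. T=5, C=8, G=4, A=2
G+C = 12, so %GC = 12/19 × 100 = 63.158%
Salt term: 16.6 × (-0.799) = -13.263
GC term: 0.41 × 63.158 = 25.895; length term: −500/19 = −26.316
Tm = 81.5 + (-13.263) + 25.895 − 26.316 = 67.816 → 67.8°C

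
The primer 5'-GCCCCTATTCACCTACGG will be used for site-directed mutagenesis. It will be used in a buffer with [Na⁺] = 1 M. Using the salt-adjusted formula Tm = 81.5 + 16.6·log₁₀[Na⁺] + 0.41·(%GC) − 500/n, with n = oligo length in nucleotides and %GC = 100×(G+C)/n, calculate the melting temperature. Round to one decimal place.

78.8°C

Length n = 18. Base counts: C=8, G=3, T=4, A=3
G+C = 11, so %GC = 11/18 × 100 = 61.111%
Salt term: 16.6 × (0) = 0
GC term: 0.41 × 61.111 = 25.056; length term: −500/18 = −27.778
Tm = 81.5 + (0) + 25.056 − 27.778 = 78.778 → 78.8°C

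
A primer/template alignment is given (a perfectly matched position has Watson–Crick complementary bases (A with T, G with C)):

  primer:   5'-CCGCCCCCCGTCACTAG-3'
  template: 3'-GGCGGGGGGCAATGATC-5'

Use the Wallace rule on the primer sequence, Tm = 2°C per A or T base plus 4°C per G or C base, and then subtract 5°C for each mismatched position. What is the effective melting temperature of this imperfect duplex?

55°C

Primer base counts: A=2, T=2, G=3, C=10 → A+T=4, G+C=13
Perfect-match Tm = 2(4) + 4(13) = 8 + 52 = 60°C
Mismatches (positions where the bases are not complementary): 1 (at position 12)
Effective Tm = 60 − 1×5 = 60 − 5 = 55°C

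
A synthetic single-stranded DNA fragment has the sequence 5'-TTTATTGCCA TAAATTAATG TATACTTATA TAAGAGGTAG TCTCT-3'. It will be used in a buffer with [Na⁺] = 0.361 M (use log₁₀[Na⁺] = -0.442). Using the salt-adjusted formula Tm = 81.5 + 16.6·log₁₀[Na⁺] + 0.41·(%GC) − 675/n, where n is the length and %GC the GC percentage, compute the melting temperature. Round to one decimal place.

69.2°C

Length n = 45. Counting bases: C=5, A=15, G=6, T=19
G+C = 11, so %GC = 11/45 × 100 = 24.444%
Salt term: 16.6 × (-0.442) = -7.337
GC term: 0.41 × 24.444 = 10.022; length term: −675/45 = −15
Tm = 81.5 + (-7.337) + 10.022 − 15 = 69.185 → 69.2°C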